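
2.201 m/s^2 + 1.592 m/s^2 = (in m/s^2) 3.793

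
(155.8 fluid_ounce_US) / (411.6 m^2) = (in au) 7.483e-17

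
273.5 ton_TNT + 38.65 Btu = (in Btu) 1.085e+09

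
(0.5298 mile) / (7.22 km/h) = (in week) 0.0007029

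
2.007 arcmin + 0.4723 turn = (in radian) 2.968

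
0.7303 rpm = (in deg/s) 4.382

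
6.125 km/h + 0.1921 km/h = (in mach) 0.005153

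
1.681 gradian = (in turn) 0.004203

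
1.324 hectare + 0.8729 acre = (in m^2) 1.677e+04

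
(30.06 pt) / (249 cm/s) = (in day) 4.929e-08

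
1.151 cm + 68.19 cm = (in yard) 0.7583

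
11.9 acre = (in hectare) 4.816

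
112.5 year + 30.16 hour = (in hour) 9.855e+05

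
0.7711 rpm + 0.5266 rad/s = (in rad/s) 0.6073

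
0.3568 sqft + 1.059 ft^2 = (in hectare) 1.315e-05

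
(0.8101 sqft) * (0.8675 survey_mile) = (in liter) 1.051e+05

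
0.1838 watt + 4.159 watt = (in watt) 4.343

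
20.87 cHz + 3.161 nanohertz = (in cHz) 20.87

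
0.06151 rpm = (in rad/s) 0.006441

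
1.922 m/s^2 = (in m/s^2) 1.922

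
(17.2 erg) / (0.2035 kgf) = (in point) 0.002443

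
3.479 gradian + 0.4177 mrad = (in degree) 3.155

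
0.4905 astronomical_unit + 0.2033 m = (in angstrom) 7.338e+20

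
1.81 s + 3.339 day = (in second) 2.885e+05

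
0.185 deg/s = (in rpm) 0.03083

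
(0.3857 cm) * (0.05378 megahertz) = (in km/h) 746.7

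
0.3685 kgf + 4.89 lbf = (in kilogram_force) 2.587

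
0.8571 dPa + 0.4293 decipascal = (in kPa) 0.0001286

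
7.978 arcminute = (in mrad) 2.321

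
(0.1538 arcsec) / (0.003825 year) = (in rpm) 5.903e-11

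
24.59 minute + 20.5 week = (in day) 143.5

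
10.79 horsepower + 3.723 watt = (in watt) 8050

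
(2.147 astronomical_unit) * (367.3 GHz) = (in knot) 2.293e+23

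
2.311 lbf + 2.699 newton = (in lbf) 2.918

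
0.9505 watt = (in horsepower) 0.001275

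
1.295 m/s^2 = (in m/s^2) 1.295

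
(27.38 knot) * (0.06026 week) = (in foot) 1.684e+06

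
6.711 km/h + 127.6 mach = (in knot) 8.446e+04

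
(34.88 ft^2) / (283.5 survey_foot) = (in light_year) 3.964e-18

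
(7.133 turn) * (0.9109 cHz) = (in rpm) 3.898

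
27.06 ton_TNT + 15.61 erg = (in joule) 1.132e+11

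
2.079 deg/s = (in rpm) 0.3465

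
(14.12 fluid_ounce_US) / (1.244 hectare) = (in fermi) 3.357e+07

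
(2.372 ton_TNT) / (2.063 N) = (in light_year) 5.085e-07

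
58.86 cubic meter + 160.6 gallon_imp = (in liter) 5.959e+04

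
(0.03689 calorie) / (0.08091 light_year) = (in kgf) 2.056e-17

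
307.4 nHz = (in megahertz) 3.074e-13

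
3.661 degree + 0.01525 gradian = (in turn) 0.01021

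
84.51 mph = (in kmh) 136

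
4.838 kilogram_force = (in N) 47.44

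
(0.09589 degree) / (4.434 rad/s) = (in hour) 1.048e-07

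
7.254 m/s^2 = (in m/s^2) 7.254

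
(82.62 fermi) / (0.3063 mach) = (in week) 1.31e-21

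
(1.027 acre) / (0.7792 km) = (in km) 0.005334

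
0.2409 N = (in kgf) 0.02456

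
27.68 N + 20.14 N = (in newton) 47.82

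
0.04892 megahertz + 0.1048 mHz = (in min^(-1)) 2.935e+06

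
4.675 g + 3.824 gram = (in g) 8.499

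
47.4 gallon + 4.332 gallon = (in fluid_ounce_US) 6622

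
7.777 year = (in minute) 4.088e+06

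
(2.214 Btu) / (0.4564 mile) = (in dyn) 3.18e+05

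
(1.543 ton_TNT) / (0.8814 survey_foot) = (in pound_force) 5.402e+09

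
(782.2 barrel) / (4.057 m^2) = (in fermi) 3.065e+16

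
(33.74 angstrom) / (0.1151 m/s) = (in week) 4.847e-14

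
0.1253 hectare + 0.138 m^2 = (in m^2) 1253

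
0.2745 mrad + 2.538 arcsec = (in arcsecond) 59.16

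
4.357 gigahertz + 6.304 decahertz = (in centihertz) 4.357e+11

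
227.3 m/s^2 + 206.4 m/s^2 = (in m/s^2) 433.7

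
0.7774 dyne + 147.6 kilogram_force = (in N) 1447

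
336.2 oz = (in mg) 9.531e+06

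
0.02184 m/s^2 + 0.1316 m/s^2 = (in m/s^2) 0.1534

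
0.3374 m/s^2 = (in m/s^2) 0.3374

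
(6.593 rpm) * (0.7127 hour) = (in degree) 1.015e+05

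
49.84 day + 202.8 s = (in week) 7.12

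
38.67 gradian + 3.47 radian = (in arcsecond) 8.41e+05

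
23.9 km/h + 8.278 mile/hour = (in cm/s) 1034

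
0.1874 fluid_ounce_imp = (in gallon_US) 0.001407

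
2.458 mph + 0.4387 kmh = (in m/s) 1.221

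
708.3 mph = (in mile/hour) 708.3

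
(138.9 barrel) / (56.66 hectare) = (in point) 0.1105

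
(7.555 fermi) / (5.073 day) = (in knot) 3.351e-20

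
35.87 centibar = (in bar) 0.3587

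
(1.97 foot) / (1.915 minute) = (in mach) 1.535e-05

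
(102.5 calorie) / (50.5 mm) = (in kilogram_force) 866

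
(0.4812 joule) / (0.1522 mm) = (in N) 3162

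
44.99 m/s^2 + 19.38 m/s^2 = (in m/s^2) 64.37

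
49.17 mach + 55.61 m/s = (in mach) 49.33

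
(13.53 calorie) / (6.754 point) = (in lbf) 5341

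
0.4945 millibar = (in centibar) 0.04945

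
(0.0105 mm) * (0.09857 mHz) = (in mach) 3.04e-12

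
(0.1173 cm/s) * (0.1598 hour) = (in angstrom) 6.748e+09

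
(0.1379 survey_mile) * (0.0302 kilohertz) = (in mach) 19.68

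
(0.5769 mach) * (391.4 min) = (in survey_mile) 2866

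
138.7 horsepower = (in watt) 1.034e+05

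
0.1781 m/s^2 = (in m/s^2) 0.1781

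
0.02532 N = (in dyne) 2532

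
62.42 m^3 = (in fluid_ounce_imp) 2.197e+06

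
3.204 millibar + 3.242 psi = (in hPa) 226.7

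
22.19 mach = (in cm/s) 7.556e+05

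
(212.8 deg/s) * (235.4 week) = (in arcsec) 1.091e+14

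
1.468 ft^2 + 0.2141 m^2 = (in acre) 8.661e-05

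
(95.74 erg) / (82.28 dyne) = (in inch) 0.4581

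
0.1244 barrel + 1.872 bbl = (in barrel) 1.996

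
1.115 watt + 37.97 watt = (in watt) 39.09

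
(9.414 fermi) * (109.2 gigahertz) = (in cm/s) 0.1028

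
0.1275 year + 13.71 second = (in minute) 6.701e+04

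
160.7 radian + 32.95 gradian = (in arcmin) 5.542e+05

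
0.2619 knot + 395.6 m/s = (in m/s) 395.7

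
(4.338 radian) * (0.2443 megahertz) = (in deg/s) 6.072e+07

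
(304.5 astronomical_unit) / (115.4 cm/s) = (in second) 3.947e+13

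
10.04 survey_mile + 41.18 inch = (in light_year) 1.708e-12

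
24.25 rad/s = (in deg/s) 1389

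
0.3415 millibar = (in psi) 0.004953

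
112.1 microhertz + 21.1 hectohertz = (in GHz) 2.11e-06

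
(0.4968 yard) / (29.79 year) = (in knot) 9.399e-10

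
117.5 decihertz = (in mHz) 1.175e+04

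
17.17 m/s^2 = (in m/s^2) 17.17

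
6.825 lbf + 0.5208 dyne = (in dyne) 3.036e+06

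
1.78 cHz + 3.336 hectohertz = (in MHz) 0.0003336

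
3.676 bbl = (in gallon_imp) 128.6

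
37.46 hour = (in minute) 2248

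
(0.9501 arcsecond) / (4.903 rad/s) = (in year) 2.979e-14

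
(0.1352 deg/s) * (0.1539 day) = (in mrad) 3.138e+04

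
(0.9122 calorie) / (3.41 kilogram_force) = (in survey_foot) 0.3744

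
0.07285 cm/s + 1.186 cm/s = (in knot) 0.02447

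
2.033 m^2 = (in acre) 0.0005024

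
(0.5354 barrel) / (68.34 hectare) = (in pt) 0.0003531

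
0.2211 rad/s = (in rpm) 2.111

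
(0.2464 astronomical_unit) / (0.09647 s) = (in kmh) 1.376e+12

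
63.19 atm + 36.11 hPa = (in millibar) 6.406e+04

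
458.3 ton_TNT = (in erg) 1.918e+19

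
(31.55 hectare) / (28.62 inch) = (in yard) 4.746e+05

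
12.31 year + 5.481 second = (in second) 3.882e+08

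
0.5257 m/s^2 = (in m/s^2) 0.5257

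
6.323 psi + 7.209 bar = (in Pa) 7.645e+05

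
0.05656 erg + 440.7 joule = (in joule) 440.7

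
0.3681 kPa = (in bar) 0.003681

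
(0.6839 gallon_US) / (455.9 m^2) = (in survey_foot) 1.863e-05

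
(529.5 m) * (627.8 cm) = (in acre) 0.8214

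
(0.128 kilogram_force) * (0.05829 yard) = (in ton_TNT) 1.599e-11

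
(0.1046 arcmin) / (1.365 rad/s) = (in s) 2.229e-05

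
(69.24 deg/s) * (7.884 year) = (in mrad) 3.005e+11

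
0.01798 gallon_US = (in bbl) 0.0004281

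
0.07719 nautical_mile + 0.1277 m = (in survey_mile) 0.08891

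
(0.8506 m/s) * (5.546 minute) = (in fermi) 2.83e+17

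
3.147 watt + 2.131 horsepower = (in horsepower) 2.135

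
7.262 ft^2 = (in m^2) 0.6747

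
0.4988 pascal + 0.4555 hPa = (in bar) 0.0004605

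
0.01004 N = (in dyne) 1004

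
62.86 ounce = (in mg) 1.782e+06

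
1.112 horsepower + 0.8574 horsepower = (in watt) 1469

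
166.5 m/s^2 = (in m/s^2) 166.5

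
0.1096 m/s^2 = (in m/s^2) 0.1096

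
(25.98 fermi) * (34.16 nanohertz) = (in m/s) 8.875e-22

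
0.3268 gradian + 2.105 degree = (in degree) 2.399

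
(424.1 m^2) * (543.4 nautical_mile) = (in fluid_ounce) 1.443e+13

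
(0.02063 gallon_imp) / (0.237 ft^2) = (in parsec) 1.38e-19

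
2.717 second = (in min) 0.04528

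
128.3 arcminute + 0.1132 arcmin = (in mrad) 37.35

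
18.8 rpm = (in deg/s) 112.8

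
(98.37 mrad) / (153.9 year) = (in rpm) 1.935e-10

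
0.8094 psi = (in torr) 41.86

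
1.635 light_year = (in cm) 1.547e+18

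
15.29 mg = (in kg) 1.529e-05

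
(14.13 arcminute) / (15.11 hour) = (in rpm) 7.216e-07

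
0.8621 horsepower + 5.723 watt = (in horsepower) 0.8698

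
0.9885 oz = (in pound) 0.06178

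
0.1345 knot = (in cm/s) 6.919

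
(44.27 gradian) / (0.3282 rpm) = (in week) 3.345e-05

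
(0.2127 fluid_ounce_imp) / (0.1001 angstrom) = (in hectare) 60.37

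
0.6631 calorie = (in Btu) 0.00263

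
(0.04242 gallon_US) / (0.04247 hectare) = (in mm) 0.0003781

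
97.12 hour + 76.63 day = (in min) 1.162e+05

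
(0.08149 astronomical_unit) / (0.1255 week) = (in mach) 471.7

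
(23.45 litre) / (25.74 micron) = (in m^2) 911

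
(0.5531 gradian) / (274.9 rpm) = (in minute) 5.03e-06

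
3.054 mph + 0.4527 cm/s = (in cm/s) 137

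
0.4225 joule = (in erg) 4.225e+06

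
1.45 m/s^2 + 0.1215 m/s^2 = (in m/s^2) 1.571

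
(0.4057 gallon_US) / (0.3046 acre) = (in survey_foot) 4.087e-06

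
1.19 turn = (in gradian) 476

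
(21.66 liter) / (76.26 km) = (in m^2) 2.84e-07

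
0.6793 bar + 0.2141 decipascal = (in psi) 9.852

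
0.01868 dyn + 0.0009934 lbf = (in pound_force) 0.0009934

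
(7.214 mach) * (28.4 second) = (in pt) 1.977e+08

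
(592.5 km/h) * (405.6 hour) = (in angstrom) 2.403e+18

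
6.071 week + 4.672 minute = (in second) 3.672e+06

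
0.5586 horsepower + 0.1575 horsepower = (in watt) 534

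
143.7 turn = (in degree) 5.173e+04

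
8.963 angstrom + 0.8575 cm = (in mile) 5.328e-06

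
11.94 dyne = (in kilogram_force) 1.218e-05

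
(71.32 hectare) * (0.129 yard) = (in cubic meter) 8.413e+04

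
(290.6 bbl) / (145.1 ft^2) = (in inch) 134.9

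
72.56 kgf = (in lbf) 160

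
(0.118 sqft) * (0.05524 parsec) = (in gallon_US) 4.936e+15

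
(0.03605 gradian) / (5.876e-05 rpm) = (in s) 92.03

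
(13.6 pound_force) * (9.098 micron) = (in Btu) 5.217e-07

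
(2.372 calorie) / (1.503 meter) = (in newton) 6.603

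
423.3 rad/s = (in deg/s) 2.425e+04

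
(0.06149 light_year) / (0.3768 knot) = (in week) 4.962e+09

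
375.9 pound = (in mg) 1.705e+08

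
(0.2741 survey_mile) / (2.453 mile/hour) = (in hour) 0.1117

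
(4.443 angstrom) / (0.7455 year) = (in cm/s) 1.89e-15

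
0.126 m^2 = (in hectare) 1.26e-05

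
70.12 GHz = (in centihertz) 7.012e+12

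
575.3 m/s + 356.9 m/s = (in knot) 1812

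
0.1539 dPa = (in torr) 0.0001154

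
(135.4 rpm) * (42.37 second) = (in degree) 3.442e+04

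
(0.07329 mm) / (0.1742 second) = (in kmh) 0.001515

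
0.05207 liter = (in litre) 0.05207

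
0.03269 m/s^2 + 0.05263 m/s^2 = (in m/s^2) 0.08532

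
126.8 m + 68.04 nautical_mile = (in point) 3.576e+08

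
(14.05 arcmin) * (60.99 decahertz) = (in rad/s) 2.493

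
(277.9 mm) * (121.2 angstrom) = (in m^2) 3.368e-09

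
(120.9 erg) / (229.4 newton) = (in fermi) 5.27e+07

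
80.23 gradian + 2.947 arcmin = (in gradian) 80.28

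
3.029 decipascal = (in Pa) 0.3029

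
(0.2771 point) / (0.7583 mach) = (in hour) 1.052e-10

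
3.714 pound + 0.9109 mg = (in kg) 1.685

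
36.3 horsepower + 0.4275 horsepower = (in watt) 2.739e+04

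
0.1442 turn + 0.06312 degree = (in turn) 0.1444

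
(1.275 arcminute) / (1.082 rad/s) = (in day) 3.967e-09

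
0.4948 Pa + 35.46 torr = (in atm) 0.04666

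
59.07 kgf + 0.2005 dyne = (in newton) 579.3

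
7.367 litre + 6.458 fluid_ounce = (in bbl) 0.04754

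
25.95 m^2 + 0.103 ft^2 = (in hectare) 0.002596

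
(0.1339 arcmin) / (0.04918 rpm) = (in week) 1.25e-08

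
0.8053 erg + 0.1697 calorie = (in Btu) 0.000673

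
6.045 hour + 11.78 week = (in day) 82.71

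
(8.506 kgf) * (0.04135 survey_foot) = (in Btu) 0.0009965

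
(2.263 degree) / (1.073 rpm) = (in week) 5.812e-07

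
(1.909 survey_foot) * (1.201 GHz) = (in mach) 2.052e+06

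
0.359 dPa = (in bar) 3.59e-07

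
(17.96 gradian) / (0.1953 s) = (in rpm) 13.79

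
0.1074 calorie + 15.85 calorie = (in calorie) 15.96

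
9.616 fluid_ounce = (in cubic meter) 0.0002844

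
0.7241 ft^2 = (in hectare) 6.727e-06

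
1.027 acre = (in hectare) 0.4156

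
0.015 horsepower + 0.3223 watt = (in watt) 11.51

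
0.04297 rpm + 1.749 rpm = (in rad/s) 0.1877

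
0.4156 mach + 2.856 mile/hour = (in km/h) 514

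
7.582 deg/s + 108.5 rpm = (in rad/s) 11.49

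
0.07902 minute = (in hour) 0.001317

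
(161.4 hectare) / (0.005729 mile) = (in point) 4.962e+08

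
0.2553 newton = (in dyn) 2.553e+04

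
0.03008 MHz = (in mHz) 3.008e+07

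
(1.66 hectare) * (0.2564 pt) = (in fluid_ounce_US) 5.077e+04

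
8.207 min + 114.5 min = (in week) 0.01217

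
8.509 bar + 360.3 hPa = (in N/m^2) 8.869e+05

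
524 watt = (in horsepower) 0.7027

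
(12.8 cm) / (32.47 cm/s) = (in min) 0.00657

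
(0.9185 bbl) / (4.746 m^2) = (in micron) 3.077e+04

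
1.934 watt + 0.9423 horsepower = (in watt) 704.6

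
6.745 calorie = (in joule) 28.22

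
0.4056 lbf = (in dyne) 1.804e+05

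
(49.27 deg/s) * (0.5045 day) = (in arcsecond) 7.731e+09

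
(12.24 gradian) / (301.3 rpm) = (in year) 1.932e-10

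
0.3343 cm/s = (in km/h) 0.01203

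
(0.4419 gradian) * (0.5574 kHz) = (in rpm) 36.95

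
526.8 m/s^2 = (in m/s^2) 526.8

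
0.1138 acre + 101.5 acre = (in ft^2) 4.426e+06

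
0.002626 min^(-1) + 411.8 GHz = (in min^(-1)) 2.471e+13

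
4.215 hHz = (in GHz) 4.215e-07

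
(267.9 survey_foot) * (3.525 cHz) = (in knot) 5.595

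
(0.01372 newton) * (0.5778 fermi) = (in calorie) 1.895e-18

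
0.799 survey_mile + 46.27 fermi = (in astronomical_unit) 8.595e-09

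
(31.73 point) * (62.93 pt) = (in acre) 6.141e-08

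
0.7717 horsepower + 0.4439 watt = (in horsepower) 0.7723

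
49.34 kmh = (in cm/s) 1371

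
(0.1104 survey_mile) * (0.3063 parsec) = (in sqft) 1.808e+19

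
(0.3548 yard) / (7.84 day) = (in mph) 1.071e-06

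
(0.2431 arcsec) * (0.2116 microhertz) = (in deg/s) 1.429e-11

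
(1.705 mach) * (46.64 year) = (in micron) 8.539e+17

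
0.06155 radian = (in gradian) 3.918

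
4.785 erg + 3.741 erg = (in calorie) 2.038e-07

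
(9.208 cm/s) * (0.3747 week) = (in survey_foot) 6.846e+04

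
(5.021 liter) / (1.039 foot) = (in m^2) 0.01585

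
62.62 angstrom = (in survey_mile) 3.891e-12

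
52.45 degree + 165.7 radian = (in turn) 26.52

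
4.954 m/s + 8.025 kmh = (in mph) 16.07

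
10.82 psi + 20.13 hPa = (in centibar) 76.61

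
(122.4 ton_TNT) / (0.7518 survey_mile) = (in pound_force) 9.516e+07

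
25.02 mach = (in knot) 1.656e+04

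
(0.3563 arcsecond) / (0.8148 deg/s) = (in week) 2.008e-10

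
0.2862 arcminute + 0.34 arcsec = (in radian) 8.49e-05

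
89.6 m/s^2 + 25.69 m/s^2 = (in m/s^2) 115.3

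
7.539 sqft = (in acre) 0.0001731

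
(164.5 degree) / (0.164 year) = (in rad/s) 5.551e-07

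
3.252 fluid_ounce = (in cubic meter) 9.617e-05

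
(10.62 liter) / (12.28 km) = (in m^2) 8.648e-07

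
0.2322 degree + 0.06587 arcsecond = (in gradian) 0.258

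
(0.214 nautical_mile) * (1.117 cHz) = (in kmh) 15.94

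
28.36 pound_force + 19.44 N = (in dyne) 1.456e+07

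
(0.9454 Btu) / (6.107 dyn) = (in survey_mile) 1.015e+04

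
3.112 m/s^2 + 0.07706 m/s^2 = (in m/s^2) 3.189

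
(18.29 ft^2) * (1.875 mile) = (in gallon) 1.355e+06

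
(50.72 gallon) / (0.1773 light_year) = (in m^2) 1.145e-16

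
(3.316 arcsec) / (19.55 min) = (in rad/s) 1.371e-08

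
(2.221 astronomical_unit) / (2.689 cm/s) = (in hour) 3.432e+09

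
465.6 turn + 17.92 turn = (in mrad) 3.038e+06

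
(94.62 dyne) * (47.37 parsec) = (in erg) 1.383e+22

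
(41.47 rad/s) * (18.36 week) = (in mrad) 4.605e+11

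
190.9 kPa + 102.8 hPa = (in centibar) 201.2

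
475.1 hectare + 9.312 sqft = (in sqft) 5.114e+07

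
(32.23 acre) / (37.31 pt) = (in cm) 9.909e+08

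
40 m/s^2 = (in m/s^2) 40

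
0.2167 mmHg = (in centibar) 0.02889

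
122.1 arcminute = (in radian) 0.03552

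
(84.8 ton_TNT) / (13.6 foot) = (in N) 8.559e+10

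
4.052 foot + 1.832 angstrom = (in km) 0.001235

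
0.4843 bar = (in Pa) 4.843e+04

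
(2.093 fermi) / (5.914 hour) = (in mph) 2.199e-19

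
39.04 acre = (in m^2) 1.58e+05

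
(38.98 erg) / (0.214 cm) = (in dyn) 182.1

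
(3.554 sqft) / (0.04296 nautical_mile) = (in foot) 0.01362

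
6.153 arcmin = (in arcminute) 6.153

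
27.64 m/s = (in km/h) 99.5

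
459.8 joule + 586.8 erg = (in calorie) 109.9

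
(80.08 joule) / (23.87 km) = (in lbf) 0.0007542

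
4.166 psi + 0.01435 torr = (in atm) 0.2835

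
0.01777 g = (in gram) 0.01777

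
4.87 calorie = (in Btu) 0.01931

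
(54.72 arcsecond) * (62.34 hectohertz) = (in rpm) 15.79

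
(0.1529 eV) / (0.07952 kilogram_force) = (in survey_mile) 1.952e-23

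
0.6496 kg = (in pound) 1.432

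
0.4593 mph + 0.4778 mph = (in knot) 0.8143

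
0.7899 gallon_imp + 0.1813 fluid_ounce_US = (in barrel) 0.02262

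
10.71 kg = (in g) 1.071e+04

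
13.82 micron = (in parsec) 4.479e-22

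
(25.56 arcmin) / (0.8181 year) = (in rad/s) 2.882e-10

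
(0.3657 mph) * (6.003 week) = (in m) 5.935e+05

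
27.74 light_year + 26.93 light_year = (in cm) 5.172e+19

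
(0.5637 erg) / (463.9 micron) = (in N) 0.0001215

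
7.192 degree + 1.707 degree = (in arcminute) 533.9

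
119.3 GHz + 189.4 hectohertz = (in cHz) 1.193e+13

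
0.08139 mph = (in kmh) 0.131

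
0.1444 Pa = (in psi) 2.094e-05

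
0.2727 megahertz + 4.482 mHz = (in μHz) 2.727e+11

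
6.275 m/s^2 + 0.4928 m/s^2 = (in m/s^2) 6.768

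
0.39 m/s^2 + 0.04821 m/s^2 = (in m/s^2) 0.4382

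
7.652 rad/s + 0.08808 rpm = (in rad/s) 7.661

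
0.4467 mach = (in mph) 340.2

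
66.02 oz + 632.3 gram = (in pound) 5.52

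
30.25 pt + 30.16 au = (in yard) 4.934e+12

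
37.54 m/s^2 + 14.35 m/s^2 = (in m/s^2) 51.89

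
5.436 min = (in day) 0.003775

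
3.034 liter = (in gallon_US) 0.8015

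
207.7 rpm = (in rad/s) 21.75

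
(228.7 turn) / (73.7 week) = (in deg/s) 0.001847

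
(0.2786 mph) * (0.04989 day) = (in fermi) 5.369e+17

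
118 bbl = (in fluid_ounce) 6.344e+05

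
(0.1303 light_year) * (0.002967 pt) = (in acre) 3.188e+05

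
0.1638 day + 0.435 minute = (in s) 1.418e+04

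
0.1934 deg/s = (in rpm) 0.03223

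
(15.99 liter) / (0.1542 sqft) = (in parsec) 3.617e-17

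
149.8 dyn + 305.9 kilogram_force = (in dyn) 3e+08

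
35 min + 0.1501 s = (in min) 35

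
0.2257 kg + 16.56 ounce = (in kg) 0.6952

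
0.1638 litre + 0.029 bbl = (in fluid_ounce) 161.4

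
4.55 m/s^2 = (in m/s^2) 4.55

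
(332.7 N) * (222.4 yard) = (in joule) 6.766e+04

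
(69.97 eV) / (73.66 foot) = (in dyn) 4.993e-14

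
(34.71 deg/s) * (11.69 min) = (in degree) 2.435e+04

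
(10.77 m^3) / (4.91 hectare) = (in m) 0.0002193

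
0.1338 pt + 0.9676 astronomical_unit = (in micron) 1.448e+17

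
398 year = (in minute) 2.092e+08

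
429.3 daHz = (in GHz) 4.293e-06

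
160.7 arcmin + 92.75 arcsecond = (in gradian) 3.005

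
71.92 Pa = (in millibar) 0.7192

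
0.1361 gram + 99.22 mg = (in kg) 0.0002353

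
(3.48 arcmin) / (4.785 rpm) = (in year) 6.406e-11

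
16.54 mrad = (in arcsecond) 3412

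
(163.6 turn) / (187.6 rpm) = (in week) 8.651e-05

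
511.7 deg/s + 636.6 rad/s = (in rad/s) 645.5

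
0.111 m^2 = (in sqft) 1.195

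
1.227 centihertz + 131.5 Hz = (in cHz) 1.315e+04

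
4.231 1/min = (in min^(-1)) 4.231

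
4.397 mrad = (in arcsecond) 906.9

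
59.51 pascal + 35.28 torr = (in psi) 0.6908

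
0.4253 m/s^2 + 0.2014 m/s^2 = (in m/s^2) 0.6267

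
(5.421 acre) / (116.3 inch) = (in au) 4.964e-08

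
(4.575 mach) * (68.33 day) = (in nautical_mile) 4.966e+06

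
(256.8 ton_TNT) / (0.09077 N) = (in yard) 1.295e+13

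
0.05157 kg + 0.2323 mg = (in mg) 5.157e+04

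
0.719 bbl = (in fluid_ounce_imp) 4023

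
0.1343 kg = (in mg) 1.343e+05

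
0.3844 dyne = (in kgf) 3.92e-07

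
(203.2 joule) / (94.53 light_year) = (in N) 2.272e-16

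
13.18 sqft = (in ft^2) 13.18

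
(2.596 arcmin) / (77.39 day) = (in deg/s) 6.471e-09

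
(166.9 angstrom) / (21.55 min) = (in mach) 3.791e-14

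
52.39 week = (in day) 366.7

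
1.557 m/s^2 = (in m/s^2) 1.557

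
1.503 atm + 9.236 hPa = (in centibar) 153.2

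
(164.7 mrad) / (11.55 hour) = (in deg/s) 0.000227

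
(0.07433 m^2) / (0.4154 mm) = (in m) 178.9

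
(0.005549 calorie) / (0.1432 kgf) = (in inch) 0.6509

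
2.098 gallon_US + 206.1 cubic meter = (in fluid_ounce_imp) 7.254e+06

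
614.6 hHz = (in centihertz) 6.146e+06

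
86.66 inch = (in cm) 220.1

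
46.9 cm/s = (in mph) 1.049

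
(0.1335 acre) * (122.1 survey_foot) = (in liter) 2.011e+07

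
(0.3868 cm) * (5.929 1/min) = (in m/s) 0.0003822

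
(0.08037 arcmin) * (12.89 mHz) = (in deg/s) 1.727e-05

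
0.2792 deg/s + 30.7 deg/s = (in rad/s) 0.5407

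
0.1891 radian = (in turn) 0.0301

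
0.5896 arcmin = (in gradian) 0.01092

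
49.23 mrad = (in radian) 0.04923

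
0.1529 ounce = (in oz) 0.1529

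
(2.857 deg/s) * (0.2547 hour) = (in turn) 7.277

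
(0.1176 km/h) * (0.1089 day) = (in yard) 336.1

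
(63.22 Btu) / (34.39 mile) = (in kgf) 0.1229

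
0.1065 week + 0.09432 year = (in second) 3.039e+06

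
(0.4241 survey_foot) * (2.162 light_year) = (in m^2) 2.644e+15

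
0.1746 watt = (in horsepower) 0.0002341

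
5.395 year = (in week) 281.3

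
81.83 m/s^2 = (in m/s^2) 81.83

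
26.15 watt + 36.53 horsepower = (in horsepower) 36.57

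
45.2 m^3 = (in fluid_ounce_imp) 1.591e+06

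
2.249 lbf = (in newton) 10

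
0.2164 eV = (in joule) 3.467e-20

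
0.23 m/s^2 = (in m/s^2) 0.23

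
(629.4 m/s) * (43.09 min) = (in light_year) 1.72e-10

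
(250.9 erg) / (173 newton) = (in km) 1.45e-10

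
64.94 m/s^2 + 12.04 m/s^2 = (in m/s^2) 76.98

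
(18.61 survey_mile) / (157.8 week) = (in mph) 0.000702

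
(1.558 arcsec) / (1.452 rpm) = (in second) 4.968e-05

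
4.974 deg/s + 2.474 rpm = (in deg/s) 19.82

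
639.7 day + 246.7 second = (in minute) 9.212e+05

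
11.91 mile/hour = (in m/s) 5.324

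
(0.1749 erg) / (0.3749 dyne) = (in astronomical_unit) 3.119e-14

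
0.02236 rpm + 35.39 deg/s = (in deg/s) 35.52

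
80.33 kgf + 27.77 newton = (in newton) 815.5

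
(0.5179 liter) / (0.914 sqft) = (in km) 6.099e-06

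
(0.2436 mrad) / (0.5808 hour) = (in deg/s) 6.675e-06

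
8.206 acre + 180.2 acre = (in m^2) 7.625e+05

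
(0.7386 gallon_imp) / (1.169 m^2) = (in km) 2.872e-06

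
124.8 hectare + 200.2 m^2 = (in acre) 308.4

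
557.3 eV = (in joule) 8.929e-17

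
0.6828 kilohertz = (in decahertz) 68.28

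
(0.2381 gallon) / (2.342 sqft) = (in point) 11.74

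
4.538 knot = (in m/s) 2.335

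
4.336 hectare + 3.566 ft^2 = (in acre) 10.71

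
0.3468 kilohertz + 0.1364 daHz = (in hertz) 348.2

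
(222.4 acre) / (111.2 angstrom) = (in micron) 8.094e+19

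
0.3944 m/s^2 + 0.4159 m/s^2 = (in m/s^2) 0.8103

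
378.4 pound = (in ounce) 6054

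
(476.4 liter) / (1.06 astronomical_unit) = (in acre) 7.424e-16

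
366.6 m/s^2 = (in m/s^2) 366.6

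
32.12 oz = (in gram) 910.6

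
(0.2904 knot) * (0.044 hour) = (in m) 23.66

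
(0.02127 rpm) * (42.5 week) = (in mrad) 5.725e+07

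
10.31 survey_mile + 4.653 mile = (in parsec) 7.804e-13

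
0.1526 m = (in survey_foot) 0.5007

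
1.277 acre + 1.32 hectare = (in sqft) 1.977e+05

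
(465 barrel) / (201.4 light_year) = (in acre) 9.588e-21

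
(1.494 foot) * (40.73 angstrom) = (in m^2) 1.855e-09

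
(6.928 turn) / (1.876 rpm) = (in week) 0.0003664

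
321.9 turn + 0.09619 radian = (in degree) 1.159e+05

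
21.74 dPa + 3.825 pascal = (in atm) 5.921e-05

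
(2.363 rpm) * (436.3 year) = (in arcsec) 7.023e+14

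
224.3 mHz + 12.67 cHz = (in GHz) 3.51e-10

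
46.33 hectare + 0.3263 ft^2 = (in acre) 114.5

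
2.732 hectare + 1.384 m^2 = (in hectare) 2.732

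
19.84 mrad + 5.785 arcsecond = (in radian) 0.01987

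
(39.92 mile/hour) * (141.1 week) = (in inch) 5.996e+10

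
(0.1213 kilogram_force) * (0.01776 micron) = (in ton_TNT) 5.049e-18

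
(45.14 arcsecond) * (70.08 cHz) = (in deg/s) 0.008787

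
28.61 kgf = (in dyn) 2.806e+07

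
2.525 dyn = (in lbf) 5.676e-06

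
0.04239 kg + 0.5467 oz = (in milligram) 5.789e+04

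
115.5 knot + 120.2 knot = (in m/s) 121.3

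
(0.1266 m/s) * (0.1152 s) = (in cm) 1.458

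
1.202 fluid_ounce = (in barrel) 0.0002236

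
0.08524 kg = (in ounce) 3.007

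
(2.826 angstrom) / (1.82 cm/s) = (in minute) 2.588e-10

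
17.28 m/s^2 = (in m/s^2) 17.28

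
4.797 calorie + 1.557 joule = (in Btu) 0.0205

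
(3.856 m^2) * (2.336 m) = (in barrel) 56.66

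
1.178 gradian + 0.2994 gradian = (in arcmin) 79.78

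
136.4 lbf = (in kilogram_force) 61.87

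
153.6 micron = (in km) 1.536e-07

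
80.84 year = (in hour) 7.082e+05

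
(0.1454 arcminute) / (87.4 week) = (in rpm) 7.641e-12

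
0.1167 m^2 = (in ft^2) 1.256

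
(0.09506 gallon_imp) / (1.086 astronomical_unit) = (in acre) 6.573e-19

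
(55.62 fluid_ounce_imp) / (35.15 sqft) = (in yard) 0.0005292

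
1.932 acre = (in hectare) 0.7819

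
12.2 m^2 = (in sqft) 131.3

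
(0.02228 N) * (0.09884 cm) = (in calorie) 5.263e-06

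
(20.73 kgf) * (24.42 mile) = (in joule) 7.989e+06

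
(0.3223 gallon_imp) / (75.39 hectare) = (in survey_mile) 1.208e-12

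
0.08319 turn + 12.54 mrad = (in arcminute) 1840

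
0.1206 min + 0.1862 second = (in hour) 0.002062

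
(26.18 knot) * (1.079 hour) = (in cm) 5.232e+06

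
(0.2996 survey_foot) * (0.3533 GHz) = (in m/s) 3.226e+07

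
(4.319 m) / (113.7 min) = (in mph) 0.001416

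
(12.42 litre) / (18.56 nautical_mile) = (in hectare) 3.613e-11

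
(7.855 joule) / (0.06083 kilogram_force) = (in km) 0.01317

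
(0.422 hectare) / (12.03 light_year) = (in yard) 4.055e-14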